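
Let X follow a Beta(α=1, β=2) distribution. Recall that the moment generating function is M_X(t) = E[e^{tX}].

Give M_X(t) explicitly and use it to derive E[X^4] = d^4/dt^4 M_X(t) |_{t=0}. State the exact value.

E[X^4] = M^(4)(0) = 1/15

M_X(t) = ₁F₁(1; 3; t)
M^(4)(t) = ₁F₁(5; 7; t)/15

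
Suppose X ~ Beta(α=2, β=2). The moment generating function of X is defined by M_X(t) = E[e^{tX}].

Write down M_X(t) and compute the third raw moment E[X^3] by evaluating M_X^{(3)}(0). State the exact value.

E[X^3] = d^3M/dt^3 |_{t=0} = 1/5

M_X(t) = ₁F₁(2; 4; t)
dM/dt = ₁F₁(3; 5; t)/2
d^2M/dt^2 = 3*₁F₁(4; 6; t)/10
d^3M/dt^3 = ₁F₁(5; 7; t)/5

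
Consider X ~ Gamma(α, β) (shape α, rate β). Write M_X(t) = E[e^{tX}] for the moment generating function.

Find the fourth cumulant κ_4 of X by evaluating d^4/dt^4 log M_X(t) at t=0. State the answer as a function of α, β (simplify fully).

κ_4 = K′′′′(0) = 6*α/β^4

M_X(t) = (β/(β - t))^α
K_X(t) = log M_X(t) = α*(log(β) - log(β - t))
K′(t) = -α/(-β + t)
K′′(t) = α/(β^2 - 2*β*t + t^2)
K′′′(t) = -2*α/(-β^3 + 3*β^2*t - 3*β*t^2 + t^3)
K′′′′(t) = 6*α/(β^4 - 4*β^3*t + 6*β^2*t^2 - 4*β*t^3 + t^4)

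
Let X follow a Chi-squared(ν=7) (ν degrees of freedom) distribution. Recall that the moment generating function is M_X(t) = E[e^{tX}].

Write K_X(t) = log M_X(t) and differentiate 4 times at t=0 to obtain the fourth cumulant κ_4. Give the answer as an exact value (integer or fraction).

κ_4 = D^4[K](0) = 336

M_X(t) = (1 - 2*t)^(-7/2)
K_X(t) = log M_X(t) = -7*log(1 - 2*t)/2
D^4[K](t) = 336/(16*t^4 - 32*t^3 + 24*t^2 - 8*t + 1)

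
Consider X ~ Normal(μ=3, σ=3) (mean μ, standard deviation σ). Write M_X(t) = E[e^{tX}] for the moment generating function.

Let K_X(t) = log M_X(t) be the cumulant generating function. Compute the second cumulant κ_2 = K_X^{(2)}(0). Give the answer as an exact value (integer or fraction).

κ_2 = K′′(0) = 9

M_X(t) = e^(9*t^2/2 + 3*t)
K_X(t) = log M_X(t) = 9*t^2/2 + 3*t
K′(t) = 9*t + 3
K′′(t) = 9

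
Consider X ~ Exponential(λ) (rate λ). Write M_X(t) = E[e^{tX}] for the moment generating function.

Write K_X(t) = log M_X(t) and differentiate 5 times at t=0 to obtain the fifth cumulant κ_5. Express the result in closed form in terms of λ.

κ_5 = K^(5)(0) = 24/λ^5

M_X(t) = λ/(λ - t)
K_X(t) = log M_X(t) = log(λ) - log(λ - t)
K^(5)(t) = -24/(-λ^5 + 5*λ^4*t - 10*λ^3*t^2 + 10*λ^2*t^3 - 5*λ*t^4 + t^5)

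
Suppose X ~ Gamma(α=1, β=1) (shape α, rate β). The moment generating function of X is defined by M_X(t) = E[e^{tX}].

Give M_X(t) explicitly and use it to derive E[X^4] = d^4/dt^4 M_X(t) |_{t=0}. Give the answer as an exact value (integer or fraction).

M_X(t) = 1/(1 - t)
M′(t) = 1/(t^2 - 2*t + 1)
M′′(t) = -2/(t^3 - 3*t^2 + 3*t - 1)
M′′′(t) = 6/(t^4 - 4*t^3 + 6*t^2 - 4*t + 1)
M′′′′(t) = -24/(t^5 - 5*t^4 + 10*t^3 - 10*t^2 + 5*t - 1)

E[X^4] = M′′′′(0) = 24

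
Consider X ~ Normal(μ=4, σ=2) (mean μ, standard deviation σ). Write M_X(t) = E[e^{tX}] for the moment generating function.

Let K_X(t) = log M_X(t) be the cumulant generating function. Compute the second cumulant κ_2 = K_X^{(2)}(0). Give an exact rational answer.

M_X(t) = e^(2*t^2 + 4*t)
K_X(t) = log M_X(t) = 2*t^2 + 4*t
K′(t) = 4*t + 4
K′′(t) = 4

κ_2 = K′′(0) = 4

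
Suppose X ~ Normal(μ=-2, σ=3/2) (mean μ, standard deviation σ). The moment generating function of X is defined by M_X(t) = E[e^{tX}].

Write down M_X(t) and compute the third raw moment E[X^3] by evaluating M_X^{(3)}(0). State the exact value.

M_X(t) = e^(9*t^2/8 - 2*t)
M′(t) = 9*t*e^(-2*t)*e^(9*t^2/8)/4 - 2*e^(-2*t)*e^(9*t^2/8)
M′′(t) = (81*t^2*e^(9*t^2/8) - 144*t*e^(9*t^2/8) + 100*e^(9*t^2/8))*e^(-2*t)/16
M′′′(t) = (729*t^3*e^(9*t^2/8) - 1944*t^2*e^(9*t^2/8) + 2700*t*e^(9*t^2/8) - 1376*e^(9*t^2/8))*e^(-2*t)/64

E[X^3] = M′′′(0) = -43/2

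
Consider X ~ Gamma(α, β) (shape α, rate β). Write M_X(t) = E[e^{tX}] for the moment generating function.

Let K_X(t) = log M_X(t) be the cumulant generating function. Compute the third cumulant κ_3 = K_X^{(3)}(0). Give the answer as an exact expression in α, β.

κ_3 = d^3K/dt^3 |_{t=0} = 2*α/β^3

M_X(t) = (β/(β - t))^α
K_X(t) = log M_X(t) = α*(log(β) - log(β - t))
dK/dt = -α/(-β + t)
d^2K/dt^2 = α/(β^2 - 2*β*t + t^2)
d^3K/dt^3 = -2*α/(-β^3 + 3*β^2*t - 3*β*t^2 + t^3)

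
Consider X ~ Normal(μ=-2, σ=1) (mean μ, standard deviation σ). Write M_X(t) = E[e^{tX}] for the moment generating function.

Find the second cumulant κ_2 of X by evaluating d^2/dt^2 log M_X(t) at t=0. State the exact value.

M_X(t) = e^(t^2/2 - 2*t)
K_X(t) = log M_X(t) = t^2/2 - 2*t
K′(t) = t - 2
K′′(t) = 1

κ_2 = K′′(0) = 1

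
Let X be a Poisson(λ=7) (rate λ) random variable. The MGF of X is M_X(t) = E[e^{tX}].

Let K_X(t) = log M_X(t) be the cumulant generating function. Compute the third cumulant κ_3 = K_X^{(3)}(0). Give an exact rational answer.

M_X(t) = e^(7*e^(t) - 7)
K_X(t) = log M_X(t) = 7*e^(t) - 7
K′(t) = 7*e^(t)
K′′(t) = 7*e^(t)
K′′′(t) = 7*e^(t)

κ_3 = K′′′(0) = 7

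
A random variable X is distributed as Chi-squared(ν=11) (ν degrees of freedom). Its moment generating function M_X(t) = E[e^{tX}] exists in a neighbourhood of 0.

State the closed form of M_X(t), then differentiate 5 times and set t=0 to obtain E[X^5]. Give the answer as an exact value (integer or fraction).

M_X(t) = (1 - 2*t)^(-11/2)
M′(t) = 11/(64*t^6*√(1 - 2*t) - 192*t^5*√(1 - 2*t) + 240*t^4*√(1 - 2*t) - 160*t^3*√(1 - 2*t) + 60*t^2*√(1 - 2*t) - 12*t*√(1 - 2*t) + √(1 - 2*t))
M′′(t) = -143/(128*t^7*√(1 - 2*t) - 448*t^6*√(1 - 2*t) + 672*t^5*√(1 - 2*t) - 560*t^4*√(1 - 2*t) + 280*t^3*√(1 - 2*t) - 84*t^2*√(1 - 2*t) + 14*t*√(1 - 2*t) - √(1 - 2*t))

E[X^5] = M′′′′′(0) = 692835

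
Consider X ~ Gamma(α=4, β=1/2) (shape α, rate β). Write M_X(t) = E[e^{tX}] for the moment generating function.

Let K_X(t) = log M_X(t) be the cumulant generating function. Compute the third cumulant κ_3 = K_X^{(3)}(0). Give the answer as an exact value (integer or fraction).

M_X(t) = 1/(16*(1/2 - t)^4)
K_X(t) = log M_X(t) = -4*log(1/2 - t) - 4*log(2)
D^3[K](t) = -64/(8*t^3 - 12*t^2 + 6*t - 1)

κ_3 = D^3[K](0) = 64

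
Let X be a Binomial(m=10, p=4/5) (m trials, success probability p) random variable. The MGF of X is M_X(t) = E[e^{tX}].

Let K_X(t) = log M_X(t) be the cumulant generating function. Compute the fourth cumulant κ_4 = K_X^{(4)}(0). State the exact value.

M_X(t) = (4*e^(t)/5 + 1/5)^10
K_X(t) = log M_X(t) = 10*log(4*e^(t)/5 + 1/5)
K′(t) = 40*e^(t)/(4*e^(t) + 1)
K′′(t) = 40*e^(t)/(16*e^(2*t) + 8*e^(t) + 1)
K′′′(t) = (-160*e^(2*t) + 40*e^(t))/(64*e^(3*t) + 48*e^(2*t) + 12*e^(t) + 1)
K′′′′(t) = (640*e^(3*t) - 640*e^(2*t) + 40*e^(t))/(256*e^(4*t) + 256*e^(3*t) + 96*e^(2*t) + 16*e^(t) + 1)

κ_4 = K′′′′(0) = 8/125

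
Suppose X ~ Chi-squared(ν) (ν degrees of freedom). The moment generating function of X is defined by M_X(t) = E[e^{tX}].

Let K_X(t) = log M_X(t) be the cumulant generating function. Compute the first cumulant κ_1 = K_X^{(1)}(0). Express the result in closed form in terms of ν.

κ_1 = K^(1)(0) = ν

M_X(t) = (1 - 2*t)^(-ν/2)
K_X(t) = log M_X(t) = -ν*log(1 - 2*t)/2
K^(1)(t) = -ν/(2*t - 1)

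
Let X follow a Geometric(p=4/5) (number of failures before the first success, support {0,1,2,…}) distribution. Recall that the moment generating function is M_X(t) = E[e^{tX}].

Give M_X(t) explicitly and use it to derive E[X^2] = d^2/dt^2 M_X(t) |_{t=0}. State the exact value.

M_X(t) = 4/(5*(1 - e^(t)/5))
D^2[M](t) = (-4*e^(2*t) - 20*e^(t))/(e^(3*t) - 15*e^(2*t) + 75*e^(t) - 125)

E[X^2] = D^2[M](0) = 3/8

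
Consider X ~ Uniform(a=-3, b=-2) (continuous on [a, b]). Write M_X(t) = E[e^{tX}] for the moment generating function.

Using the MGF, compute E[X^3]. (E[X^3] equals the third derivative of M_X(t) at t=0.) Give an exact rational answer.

M_X(t) = (e^(-2*t) - e^(-3*t))/t
dM/dt = (-2*t*e^(t) + 3*t - e^(t) + 1)*e^(-3*t)/t^2
d^2M/dt^2 = (4*t^2*e^(t) - 9*t^2 + 4*t*e^(t) - 6*t + 2*e^(t) - 2)*e^(-3*t)/t^3
d^3M/dt^3 = (-8*t^3*e^(t) + 27*t^3 - 12*t^2*e^(t) + 27*t^2 - 12*t*e^(t) + 18*t - 6*e^(t) + 6)*e^(-3*t)/t^4

E[X^3] = d^3M/dt^3 |_{t=0} = -65/4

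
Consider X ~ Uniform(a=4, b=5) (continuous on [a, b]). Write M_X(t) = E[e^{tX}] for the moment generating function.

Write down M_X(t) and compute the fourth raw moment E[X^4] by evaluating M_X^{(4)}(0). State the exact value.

E[X^4] = M′′′′(0) = 2101/5

M_X(t) = (e^(5*t) - e^(4*t))/t
M′(t) = (5*t*e^(5*t) - 4*t*e^(4*t) - e^(5*t) + e^(4*t))/t^2
M′′(t) = (25*t^2*e^(5*t) - 16*t^2*e^(4*t) - 10*t*e^(5*t) + 8*t*e^(4*t) + 2*e^(5*t) - 2*e^(4*t))/t^3
M′′′(t) = (125*t^3*e^(5*t) - 64*t^3*e^(4*t) - 75*t^2*e^(5*t) + 48*t^2*e^(4*t) + 30*t*e^(5*t) - 24*t*e^(4*t) - 6*e^(5*t) + 6*e^(4*t))/t^4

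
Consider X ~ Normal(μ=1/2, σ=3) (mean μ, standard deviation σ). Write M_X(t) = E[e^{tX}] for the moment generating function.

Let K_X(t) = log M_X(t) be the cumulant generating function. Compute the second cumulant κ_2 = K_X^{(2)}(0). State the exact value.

κ_2 = d^2K/dt^2 |_{t=0} = 9

M_X(t) = e^(9*t^2/2 + t/2)
K_X(t) = log M_X(t) = 9*t^2/2 + t/2
dK/dt = 9*t + 1/2
d^2K/dt^2 = 9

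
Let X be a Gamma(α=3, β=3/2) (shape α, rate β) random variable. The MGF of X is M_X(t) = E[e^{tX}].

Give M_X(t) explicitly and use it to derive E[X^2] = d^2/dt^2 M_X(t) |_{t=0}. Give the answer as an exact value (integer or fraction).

M_X(t) = 27/(8*(3/2 - t)^3)
M^(2)(t) = -1296/(32*t^5 - 240*t^4 + 720*t^3 - 1080*t^2 + 810*t - 243)

E[X^2] = M^(2)(0) = 16/3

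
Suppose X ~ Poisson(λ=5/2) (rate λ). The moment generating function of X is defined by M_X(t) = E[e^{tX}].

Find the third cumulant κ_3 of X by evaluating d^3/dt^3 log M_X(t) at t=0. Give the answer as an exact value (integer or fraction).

M_X(t) = e^(5*e^(t)/2 - 5/2)
K_X(t) = log M_X(t) = 5*e^(t)/2 - 5/2
D^3[K](t) = 5*e^(t)/2

κ_3 = D^3[K](0) = 5/2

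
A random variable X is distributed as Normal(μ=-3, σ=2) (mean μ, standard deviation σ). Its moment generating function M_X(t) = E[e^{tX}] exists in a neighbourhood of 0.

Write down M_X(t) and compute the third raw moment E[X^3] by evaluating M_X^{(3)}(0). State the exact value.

M_X(t) = e^(2*t^2 - 3*t)
dM/dt = 4*t*e^(-3*t)*e^(2*t^2) - 3*e^(-3*t)*e^(2*t^2)
d^2M/dt^2 = (16*t^2*e^(2*t^2) - 24*t*e^(2*t^2) + 13*e^(2*t^2))*e^(-3*t)
d^3M/dt^3 = (64*t^3*e^(2*t^2) - 144*t^2*e^(2*t^2) + 156*t*e^(2*t^2) - 63*e^(2*t^2))*e^(-3*t)

E[X^3] = d^3M/dt^3 |_{t=0} = -63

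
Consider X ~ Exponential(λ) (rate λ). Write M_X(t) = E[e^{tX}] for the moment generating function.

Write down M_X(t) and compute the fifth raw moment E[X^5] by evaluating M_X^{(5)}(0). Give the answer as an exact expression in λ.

M_X(t) = λ/(λ - t)
M′(t) = λ/(λ^2 - 2*λ*t + t^2)
M′′(t) = -2*λ/(-λ^3 + 3*λ^2*t - 3*λ*t^2 + t^3)
M′′′(t) = 6*λ/(λ^4 - 4*λ^3*t + 6*λ^2*t^2 - 4*λ*t^3 + t^4)
M′′′′(t) = -24*λ/(-λ^5 + 5*λ^4*t - 10*λ^3*t^2 + 10*λ^2*t^3 - 5*λ*t^4 + t^5)
M′′′′′(t) = 120*λ/(λ^6 - 6*λ^5*t + 15*λ^4*t^2 - 20*λ^3*t^3 + 15*λ^2*t^4 - 6*λ*t^5 + t^6)

E[X^5] = M′′′′′(0) = 120/λ^5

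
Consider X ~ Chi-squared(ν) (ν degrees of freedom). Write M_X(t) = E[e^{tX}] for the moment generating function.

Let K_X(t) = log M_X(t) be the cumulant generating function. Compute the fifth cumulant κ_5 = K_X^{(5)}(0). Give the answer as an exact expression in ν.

κ_5 = K′′′′′(0) = 384*ν

M_X(t) = (1 - 2*t)^(-ν/2)
K_X(t) = log M_X(t) = -ν*log(1 - 2*t)/2
K′(t) = -ν/(2*t - 1)
K′′(t) = 2*ν/(4*t^2 - 4*t + 1)
K′′′(t) = -8*ν/(8*t^3 - 12*t^2 + 6*t - 1)
K′′′′(t) = 48*ν/(16*t^4 - 32*t^3 + 24*t^2 - 8*t + 1)
K′′′′′(t) = -384*ν/(32*t^5 - 80*t^4 + 80*t^3 - 40*t^2 + 10*t - 1)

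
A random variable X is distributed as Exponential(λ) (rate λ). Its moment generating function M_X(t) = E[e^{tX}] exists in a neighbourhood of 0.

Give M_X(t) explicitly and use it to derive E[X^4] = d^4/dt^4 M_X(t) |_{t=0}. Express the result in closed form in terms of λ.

E[X^4] = M^(4)(0) = 24/λ^4

M_X(t) = λ/(λ - t)
M^(4)(t) = -24*λ/(-λ^5 + 5*λ^4*t - 10*λ^3*t^2 + 10*λ^2*t^3 - 5*λ*t^4 + t^5)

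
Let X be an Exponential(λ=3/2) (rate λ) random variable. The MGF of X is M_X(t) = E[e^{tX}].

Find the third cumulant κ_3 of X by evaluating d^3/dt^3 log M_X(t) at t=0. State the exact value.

κ_3 = D^3[K](0) = 16/27

M_X(t) = 3/(2*(3/2 - t))
K_X(t) = log M_X(t) = -log(3/2 - t) - log(2) + log(3)
D^3[K](t) = -16/(8*t^3 - 36*t^2 + 54*t - 27)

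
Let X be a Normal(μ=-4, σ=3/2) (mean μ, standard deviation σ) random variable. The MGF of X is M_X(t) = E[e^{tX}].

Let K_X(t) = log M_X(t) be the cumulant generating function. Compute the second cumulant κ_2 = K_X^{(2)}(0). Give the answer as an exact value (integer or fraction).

κ_2 = d^2K/dt^2 |_{t=0} = 9/4

M_X(t) = e^(9*t^2/8 - 4*t)
K_X(t) = log M_X(t) = 9*t^2/8 - 4*t
dK/dt = 9*t/4 - 4
d^2K/dt^2 = 9/4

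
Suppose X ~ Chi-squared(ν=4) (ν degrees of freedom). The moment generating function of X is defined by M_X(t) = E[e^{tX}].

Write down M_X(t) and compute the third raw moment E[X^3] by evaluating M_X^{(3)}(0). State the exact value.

M_X(t) = (1 - 2*t)^(-2)
dM/dt = -4/(8*t^3 - 12*t^2 + 6*t - 1)
d^2M/dt^2 = 24/(16*t^4 - 32*t^3 + 24*t^2 - 8*t + 1)
d^3M/dt^3 = -192/(32*t^5 - 80*t^4 + 80*t^3 - 40*t^2 + 10*t - 1)

E[X^3] = d^3M/dt^3 |_{t=0} = 192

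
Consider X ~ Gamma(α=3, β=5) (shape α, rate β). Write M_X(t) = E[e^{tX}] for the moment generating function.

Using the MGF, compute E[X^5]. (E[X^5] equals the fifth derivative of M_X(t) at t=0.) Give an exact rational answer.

M_X(t) = 125/(5 - t)^3
M′(t) = 375/(t^4 - 20*t^3 + 150*t^2 - 500*t + 625)
M′′(t) = -1500/(t^5 - 25*t^4 + 250*t^3 - 1250*t^2 + 3125*t - 3125)
M′′′(t) = 7500/(t^6 - 30*t^5 + 375*t^4 - 2500*t^3 + 9375*t^2 - 18750*t + 15625)
M′′′′(t) = -45000/(t^7 - 35*t^6 + 525*t^5 - 4375*t^4 + 21875*t^3 - 65625*t^2 + 109375*t - 78125)
M′′′′′(t) = 315000/(t^8 - 40*t^7 + 700*t^6 - 7000*t^5 + 43750*t^4 - 175000*t^3 + 437500*t^2 - 625000*t + 390625)

E[X^5] = M′′′′′(0) = 504/625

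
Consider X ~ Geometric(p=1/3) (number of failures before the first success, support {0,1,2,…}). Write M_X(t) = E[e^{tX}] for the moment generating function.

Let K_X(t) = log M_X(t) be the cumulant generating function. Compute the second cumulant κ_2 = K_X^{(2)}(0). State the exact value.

M_X(t) = 1/(3*(1 - 2*e^(t)/3))
K_X(t) = log M_X(t) = -log(1 - 2*e^(t)/3) - log(3)
D^2[K](t) = 6*e^(t)/(4*e^(2*t) - 12*e^(t) + 9)

κ_2 = D^2[K](0) = 6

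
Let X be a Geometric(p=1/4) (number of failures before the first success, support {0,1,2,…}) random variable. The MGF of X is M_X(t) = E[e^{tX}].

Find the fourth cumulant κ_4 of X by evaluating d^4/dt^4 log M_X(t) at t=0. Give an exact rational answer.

κ_4 = d^4K/dt^4 |_{t=0} = 876

M_X(t) = 1/(4*(1 - 3*e^(t)/4))
K_X(t) = log M_X(t) = -log(1 - 3*e^(t)/4) - 2*log(2)
dK/dt = -3*e^(t)/(3*e^(t) - 4)
d^2K/dt^2 = 12*e^(t)/(9*e^(2*t) - 24*e^(t) + 16)
d^3K/dt^3 = (-36*e^(2*t) - 48*e^(t))/(27*e^(3*t) - 108*e^(2*t) + 144*e^(t) - 64)
d^4K/dt^4 = (108*e^(3*t) + 576*e^(2*t) + 192*e^(t))/(81*e^(4*t) - 432*e^(3*t) + 864*e^(2*t) - 768*e^(t) + 256)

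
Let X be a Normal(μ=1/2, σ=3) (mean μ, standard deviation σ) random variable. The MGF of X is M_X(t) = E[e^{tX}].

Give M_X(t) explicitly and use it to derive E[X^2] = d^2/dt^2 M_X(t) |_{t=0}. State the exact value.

E[X^2] = D^2[M](0) = 37/4

M_X(t) = e^(9*t^2/2 + t/2)
D^2[M](t) = 81*t^2*e^(t/2)*e^(9*t^2/2) + 9*t*e^(t/2)*e^(9*t^2/2) + 37*e^(t/2)*e^(9*t^2/2)/4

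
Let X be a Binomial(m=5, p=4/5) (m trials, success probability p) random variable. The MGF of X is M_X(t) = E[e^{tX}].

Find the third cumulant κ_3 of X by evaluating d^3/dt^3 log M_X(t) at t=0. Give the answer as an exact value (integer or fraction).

κ_3 = K′′′(0) = -12/25

M_X(t) = (4*e^(t)/5 + 1/5)^5
K_X(t) = log M_X(t) = 5*log(4*e^(t)/5 + 1/5)
K′(t) = 20*e^(t)/(4*e^(t) + 1)
K′′(t) = 20*e^(t)/(16*e^(2*t) + 8*e^(t) + 1)
K′′′(t) = (-80*e^(2*t) + 20*e^(t))/(64*e^(3*t) + 48*e^(2*t) + 12*e^(t) + 1)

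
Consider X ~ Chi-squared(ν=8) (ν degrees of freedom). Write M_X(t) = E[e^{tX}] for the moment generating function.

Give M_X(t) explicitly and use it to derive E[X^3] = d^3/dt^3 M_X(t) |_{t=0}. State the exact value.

M_X(t) = (1 - 2*t)^(-4)
M^(3)(t) = -960/(128*t^7 - 448*t^6 + 672*t^5 - 560*t^4 + 280*t^3 - 84*t^2 + 14*t - 1)

E[X^3] = M^(3)(0) = 960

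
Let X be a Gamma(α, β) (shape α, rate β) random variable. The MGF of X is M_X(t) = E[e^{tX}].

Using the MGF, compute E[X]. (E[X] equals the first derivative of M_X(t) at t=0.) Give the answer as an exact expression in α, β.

M_X(t) = (β/(β - t))^α
M^(1)(t) = -α*β^α*(1/(β - t))^α/(-β + t)

E[X] = M^(1)(0) = α/β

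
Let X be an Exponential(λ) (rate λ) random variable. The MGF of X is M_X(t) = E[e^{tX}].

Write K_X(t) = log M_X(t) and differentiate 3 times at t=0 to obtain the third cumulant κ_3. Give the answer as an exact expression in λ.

M_X(t) = λ/(λ - t)
K_X(t) = log M_X(t) = log(λ) - log(λ - t)
K^(3)(t) = -2/(-λ^3 + 3*λ^2*t - 3*λ*t^2 + t^3)

κ_3 = K^(3)(0) = 2/λ^3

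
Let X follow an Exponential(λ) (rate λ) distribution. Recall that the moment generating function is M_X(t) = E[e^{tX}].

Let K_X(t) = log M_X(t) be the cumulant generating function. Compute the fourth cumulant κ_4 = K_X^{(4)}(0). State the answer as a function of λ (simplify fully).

M_X(t) = λ/(λ - t)
K_X(t) = log M_X(t) = log(λ) - log(λ - t)
K′(t) = -1/(-λ + t)
K′′(t) = 1/(λ^2 - 2*λ*t + t^2)
K′′′(t) = -2/(-λ^3 + 3*λ^2*t - 3*λ*t^2 + t^3)
K′′′′(t) = 6/(λ^4 - 4*λ^3*t + 6*λ^2*t^2 - 4*λ*t^3 + t^4)

κ_4 = K′′′′(0) = 6/λ^4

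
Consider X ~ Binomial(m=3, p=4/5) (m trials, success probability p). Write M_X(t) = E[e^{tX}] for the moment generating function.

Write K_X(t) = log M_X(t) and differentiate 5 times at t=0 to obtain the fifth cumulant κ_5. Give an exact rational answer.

κ_5 = D^5[K](0) = 828/3125

M_X(t) = (4*e^(t)/5 + 1/5)^3
K_X(t) = log M_X(t) = 3*log(4*e^(t)/5 + 1/5)
D^5[K](t) = (-768*e^(4*t) + 2112*e^(3*t) - 528*e^(2*t) + 12*e^(t))/(1024*e^(5*t) + 1280*e^(4*t) + 640*e^(3*t) + 160*e^(2*t) + 20*e^(t) + 1)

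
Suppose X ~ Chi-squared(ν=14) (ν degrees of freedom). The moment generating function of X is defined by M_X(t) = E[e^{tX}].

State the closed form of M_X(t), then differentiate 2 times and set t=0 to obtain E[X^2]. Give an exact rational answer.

M_X(t) = (1 - 2*t)^(-7)
M′(t) = 14/(256*t^8 - 1024*t^7 + 1792*t^6 - 1792*t^5 + 1120*t^4 - 448*t^3 + 112*t^2 - 16*t + 1)
M′′(t) = -224/(512*t^9 - 2304*t^8 + 4608*t^7 - 5376*t^6 + 4032*t^5 - 2016*t^4 + 672*t^3 - 144*t^2 + 18*t - 1)

E[X^2] = M′′(0) = 224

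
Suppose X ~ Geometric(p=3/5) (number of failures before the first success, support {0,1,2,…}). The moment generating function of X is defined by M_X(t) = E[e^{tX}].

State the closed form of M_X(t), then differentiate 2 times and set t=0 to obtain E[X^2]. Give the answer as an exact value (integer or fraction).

E[X^2] = D^2[M](0) = 14/9

M_X(t) = 3/(5*(1 - 2*e^(t)/5))
D^2[M](t) = (-12*e^(2*t) - 30*e^(t))/(8*e^(3*t) - 60*e^(2*t) + 150*e^(t) - 125)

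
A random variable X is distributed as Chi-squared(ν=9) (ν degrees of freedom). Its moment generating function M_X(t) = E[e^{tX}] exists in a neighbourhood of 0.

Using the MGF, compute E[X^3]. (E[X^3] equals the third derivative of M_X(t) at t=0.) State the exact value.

E[X^3] = d^3M/dt^3 |_{t=0} = 1287

M_X(t) = (1 - 2*t)^(-9/2)
dM/dt = -9/(32*t^5*√(1 - 2*t) - 80*t^4*√(1 - 2*t) + 80*t^3*√(1 - 2*t) - 40*t^2*√(1 - 2*t) + 10*t*√(1 - 2*t) - √(1 - 2*t))
d^2M/dt^2 = 99/(64*t^6*√(1 - 2*t) - 192*t^5*√(1 - 2*t) + 240*t^4*√(1 - 2*t) - 160*t^3*√(1 - 2*t) + 60*t^2*√(1 - 2*t) - 12*t*√(1 - 2*t) + √(1 - 2*t))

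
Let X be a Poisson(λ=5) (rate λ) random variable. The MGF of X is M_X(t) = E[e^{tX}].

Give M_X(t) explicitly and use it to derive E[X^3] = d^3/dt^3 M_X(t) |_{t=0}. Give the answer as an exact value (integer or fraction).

E[X^3] = M^(3)(0) = 205

M_X(t) = e^(5*e^(t) - 5)
M^(3)(t) = (125*e^(3*t)*e^(5*e^(t)) + 75*e^(2*t)*e^(5*e^(t)) + 5*e^(t)*e^(5*e^(t)))*e^(-5)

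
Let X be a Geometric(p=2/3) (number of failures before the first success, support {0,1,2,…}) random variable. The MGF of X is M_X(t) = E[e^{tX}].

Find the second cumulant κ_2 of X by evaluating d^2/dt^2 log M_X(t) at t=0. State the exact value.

M_X(t) = 2/(3*(1 - e^(t)/3))
K_X(t) = log M_X(t) = -log(1 - e^(t)/3) - log(3) + log(2)
K^(2)(t) = 3*e^(t)/(e^(2*t) - 6*e^(t) + 9)

κ_2 = K^(2)(0) = 3/4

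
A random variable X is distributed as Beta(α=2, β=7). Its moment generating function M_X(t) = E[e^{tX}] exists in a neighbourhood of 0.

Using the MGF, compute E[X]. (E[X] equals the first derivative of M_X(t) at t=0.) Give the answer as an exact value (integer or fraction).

M_X(t) = ₁F₁(2; 9; t)
M^(1)(t) = 2*₁F₁(3; 10; t)/9

E[X] = M^(1)(0) = 2/9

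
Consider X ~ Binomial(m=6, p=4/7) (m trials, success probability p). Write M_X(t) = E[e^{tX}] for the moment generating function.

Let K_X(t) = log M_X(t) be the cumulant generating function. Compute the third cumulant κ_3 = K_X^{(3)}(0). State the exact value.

κ_3 = D^3[K](0) = -72/343

M_X(t) = (4*e^(t)/7 + 3/7)^6
K_X(t) = log M_X(t) = 6*log(4*e^(t)/7 + 3/7)
D^3[K](t) = (-288*e^(2*t) + 216*e^(t))/(64*e^(3*t) + 144*e^(2*t) + 108*e^(t) + 27)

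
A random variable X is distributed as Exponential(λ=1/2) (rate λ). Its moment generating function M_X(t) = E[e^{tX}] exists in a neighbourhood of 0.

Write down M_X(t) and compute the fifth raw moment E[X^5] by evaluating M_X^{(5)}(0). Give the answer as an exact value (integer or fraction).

M_X(t) = 1/(2*(1/2 - t))
M^(5)(t) = 3840/(64*t^6 - 192*t^5 + 240*t^4 - 160*t^3 + 60*t^2 - 12*t + 1)

E[X^5] = M^(5)(0) = 3840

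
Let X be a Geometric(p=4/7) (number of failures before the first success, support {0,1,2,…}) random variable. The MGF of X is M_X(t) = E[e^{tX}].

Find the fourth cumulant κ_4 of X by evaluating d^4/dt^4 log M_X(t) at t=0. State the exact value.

κ_4 = K^(4)(0) = 1491/128

M_X(t) = 4/(7*(1 - 3*e^(t)/7))
K_X(t) = log M_X(t) = -log(1 - 3*e^(t)/7) - log(7) + 2*log(2)
K^(4)(t) = (189*e^(3*t) + 1764*e^(2*t) + 1029*e^(t))/(81*e^(4*t) - 756*e^(3*t) + 2646*e^(2*t) - 4116*e^(t) + 2401)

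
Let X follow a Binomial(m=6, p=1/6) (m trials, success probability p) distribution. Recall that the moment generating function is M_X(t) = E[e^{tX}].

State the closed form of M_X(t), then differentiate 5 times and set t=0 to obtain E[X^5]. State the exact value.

E[X^5] = M′′′′′(0) = 817/27

M_X(t) = (e^(t)/6 + 5/6)^6
M′(t) = e^(6*t)/7776 + 25*e^(5*t)/7776 + 125*e^(4*t)/3888 + 625*e^(3*t)/3888 + 3125*e^(2*t)/7776 + 3125*e^(t)/7776
M′′(t) = e^(6*t)/1296 + 125*e^(5*t)/7776 + 125*e^(4*t)/972 + 625*e^(3*t)/1296 + 3125*e^(2*t)/3888 + 3125*e^(t)/7776
M′′′(t) = e^(6*t)/216 + 625*e^(5*t)/7776 + 125*e^(4*t)/243 + 625*e^(3*t)/432 + 3125*e^(2*t)/1944 + 3125*e^(t)/7776
M′′′′(t) = e^(6*t)/36 + 3125*e^(5*t)/7776 + 500*e^(4*t)/243 + 625*e^(3*t)/144 + 3125*e^(2*t)/972 + 3125*e^(t)/7776
M′′′′′(t) = e^(6*t)/6 + 15625*e^(5*t)/7776 + 2000*e^(4*t)/243 + 625*e^(3*t)/48 + 3125*e^(2*t)/486 + 3125*e^(t)/7776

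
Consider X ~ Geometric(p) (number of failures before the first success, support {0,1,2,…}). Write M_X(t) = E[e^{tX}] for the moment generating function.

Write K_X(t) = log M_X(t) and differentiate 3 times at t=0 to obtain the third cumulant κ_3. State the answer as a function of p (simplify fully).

M_X(t) = p/(-(1 - p)*e^(t) + 1)
K_X(t) = log M_X(t) = log(p) - log(-(1 - p)*e^(t) + 1)
K′(t) = (-p*e^(t) + e^(t))/(p*e^(t) - e^(t) + 1)
K′′(t) = (-p*e^(t) + e^(t))/(p^2*e^(2*t) - 2*p*e^(2*t) + 2*p*e^(t) + e^(2*t) - 2*e^(t) + 1)

κ_3 = K′′′(0) = (p^2 - 3*p + 2)/p^3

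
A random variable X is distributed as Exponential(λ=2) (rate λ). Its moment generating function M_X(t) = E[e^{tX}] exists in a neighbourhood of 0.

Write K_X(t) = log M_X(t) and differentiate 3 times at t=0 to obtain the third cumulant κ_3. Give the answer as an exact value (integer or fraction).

κ_3 = K^(3)(0) = 1/4

M_X(t) = 2/(2 - t)
K_X(t) = log M_X(t) = -log(2 - t) + log(2)
K^(3)(t) = -2/(t^3 - 6*t^2 + 12*t - 8)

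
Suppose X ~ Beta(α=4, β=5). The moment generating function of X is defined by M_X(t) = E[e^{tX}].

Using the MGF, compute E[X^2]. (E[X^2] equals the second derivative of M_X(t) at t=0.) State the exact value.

M_X(t) = ₁F₁(4; 9; t)
M^(2)(t) = 2*₁F₁(6; 11; t)/9

E[X^2] = M^(2)(0) = 2/9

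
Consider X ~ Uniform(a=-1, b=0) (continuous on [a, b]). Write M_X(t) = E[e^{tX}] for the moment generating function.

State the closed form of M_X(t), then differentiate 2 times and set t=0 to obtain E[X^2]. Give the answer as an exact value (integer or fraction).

E[X^2] = M^(2)(0) = 1/3

M_X(t) = (1 - e^(-t))/t
M^(2)(t) = (-t^2 - 2*t + 2*e^(t) - 2)*e^(-t)/t^3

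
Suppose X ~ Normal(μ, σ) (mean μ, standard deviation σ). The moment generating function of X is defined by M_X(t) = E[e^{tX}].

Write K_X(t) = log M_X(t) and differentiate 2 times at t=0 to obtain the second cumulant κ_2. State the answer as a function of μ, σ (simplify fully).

M_X(t) = e^(μ*t + σ^2*t^2/2)
K_X(t) = log M_X(t) = μ*t + σ^2*t^2/2
dK/dt = μ + σ^2*t
d^2K/dt^2 = σ^2

κ_2 = d^2K/dt^2 |_{t=0} = σ^2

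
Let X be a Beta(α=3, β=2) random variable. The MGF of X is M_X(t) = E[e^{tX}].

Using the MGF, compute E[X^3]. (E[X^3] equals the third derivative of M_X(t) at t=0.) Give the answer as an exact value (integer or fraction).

M_X(t) = ₁F₁(3; 5; t)
M′(t) = 3*₁F₁(4; 6; t)/5
M′′(t) = 2*₁F₁(5; 7; t)/5
M′′′(t) = 2*₁F₁(6; 8; t)/7

E[X^3] = M′′′(0) = 2/7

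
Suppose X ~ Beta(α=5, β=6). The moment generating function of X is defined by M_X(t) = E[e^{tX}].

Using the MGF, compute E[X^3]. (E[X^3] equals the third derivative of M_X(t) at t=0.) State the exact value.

E[X^3] = d^3M/dt^3 |_{t=0} = 35/286

M_X(t) = ₁F₁(5; 11; t)
dM/dt = 5*₁F₁(6; 12; t)/11
d^2M/dt^2 = 5*₁F₁(7; 13; t)/22
d^3M/dt^3 = 35*₁F₁(8; 14; t)/286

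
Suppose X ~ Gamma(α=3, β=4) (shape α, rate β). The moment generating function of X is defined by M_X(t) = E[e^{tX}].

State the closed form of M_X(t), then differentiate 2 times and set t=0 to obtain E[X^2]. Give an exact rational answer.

E[X^2] = D^2[M](0) = 3/4

M_X(t) = 64/(4 - t)^3
D^2[M](t) = -768/(t^5 - 20*t^4 + 160*t^3 - 640*t^2 + 1280*t - 1024)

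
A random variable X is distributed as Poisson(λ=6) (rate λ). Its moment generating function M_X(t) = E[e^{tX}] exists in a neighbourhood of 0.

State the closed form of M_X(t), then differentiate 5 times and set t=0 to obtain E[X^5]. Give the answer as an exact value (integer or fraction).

M_X(t) = e^(6*e^(t) - 6)
M^(5)(t) = (7776*e^(5*t)*e^(6*e^(t)) + 12960*e^(4*t)*e^(6*e^(t)) + 5400*e^(3*t)*e^(6*e^(t)) + 540*e^(2*t)*e^(6*e^(t)) + 6*e^(t)*e^(6*e^(t)))*e^(-6)

E[X^5] = M^(5)(0) = 26682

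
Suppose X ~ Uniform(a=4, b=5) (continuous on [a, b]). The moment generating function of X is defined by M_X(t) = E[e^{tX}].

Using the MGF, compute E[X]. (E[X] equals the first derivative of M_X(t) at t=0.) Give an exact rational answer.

M_X(t) = (e^(5*t) - e^(4*t))/t
D[M](t) = (5*t*e^(5*t) - 4*t*e^(4*t) - e^(5*t) + e^(4*t))/t^2

E[X] = D[M](0) = 9/2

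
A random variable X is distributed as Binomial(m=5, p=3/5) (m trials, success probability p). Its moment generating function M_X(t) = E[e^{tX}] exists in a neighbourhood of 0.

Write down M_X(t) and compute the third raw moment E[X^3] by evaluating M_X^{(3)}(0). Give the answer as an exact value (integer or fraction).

E[X^3] = M′′′(0) = 939/25

M_X(t) = (3*e^(t)/5 + 2/5)^5
M′(t) = 243*e^(5*t)/625 + 648*e^(4*t)/625 + 648*e^(3*t)/625 + 288*e^(2*t)/625 + 48*e^(t)/625
M′′(t) = 243*e^(5*t)/125 + 2592*e^(4*t)/625 + 1944*e^(3*t)/625 + 576*e^(2*t)/625 + 48*e^(t)/625
M′′′(t) = 243*e^(5*t)/25 + 10368*e^(4*t)/625 + 5832*e^(3*t)/625 + 1152*e^(2*t)/625 + 48*e^(t)/625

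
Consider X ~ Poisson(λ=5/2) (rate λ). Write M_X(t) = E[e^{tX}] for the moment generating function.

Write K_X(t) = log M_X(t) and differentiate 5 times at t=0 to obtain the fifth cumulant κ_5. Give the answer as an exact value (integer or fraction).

κ_5 = d^5K/dt^5 |_{t=0} = 5/2

M_X(t) = e^(5*e^(t)/2 - 5/2)
K_X(t) = log M_X(t) = 5*e^(t)/2 - 5/2
dK/dt = 5*e^(t)/2
d^2K/dt^2 = 5*e^(t)/2
d^3K/dt^3 = 5*e^(t)/2
d^4K/dt^4 = 5*e^(t)/2
d^5K/dt^5 = 5*e^(t)/2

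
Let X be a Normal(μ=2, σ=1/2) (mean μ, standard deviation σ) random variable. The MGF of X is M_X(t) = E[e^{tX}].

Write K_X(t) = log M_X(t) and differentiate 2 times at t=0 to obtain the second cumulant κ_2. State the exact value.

κ_2 = K′′(0) = 1/4

M_X(t) = e^(t^2/8 + 2*t)
K_X(t) = log M_X(t) = t^2/8 + 2*t
K′(t) = t/4 + 2
K′′(t) = 1/4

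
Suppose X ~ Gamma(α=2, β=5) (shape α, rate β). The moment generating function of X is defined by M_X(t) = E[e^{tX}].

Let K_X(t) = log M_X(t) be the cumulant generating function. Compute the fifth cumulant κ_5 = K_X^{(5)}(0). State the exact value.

M_X(t) = 25/(5 - t)^2
K_X(t) = log M_X(t) = -2*log(5 - t) + 2*log(5)
K^(5)(t) = -48/(t^5 - 25*t^4 + 250*t^3 - 1250*t^2 + 3125*t - 3125)

κ_5 = K^(5)(0) = 48/3125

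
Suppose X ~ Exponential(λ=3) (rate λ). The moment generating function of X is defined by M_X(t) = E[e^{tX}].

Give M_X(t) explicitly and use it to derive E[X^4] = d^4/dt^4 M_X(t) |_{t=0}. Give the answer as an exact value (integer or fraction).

M_X(t) = 3/(3 - t)
dM/dt = 3/(t^2 - 6*t + 9)
d^2M/dt^2 = -6/(t^3 - 9*t^2 + 27*t - 27)
d^3M/dt^3 = 18/(t^4 - 12*t^3 + 54*t^2 - 108*t + 81)
d^4M/dt^4 = -72/(t^5 - 15*t^4 + 90*t^3 - 270*t^2 + 405*t - 243)

E[X^4] = d^4M/dt^4 |_{t=0} = 8/27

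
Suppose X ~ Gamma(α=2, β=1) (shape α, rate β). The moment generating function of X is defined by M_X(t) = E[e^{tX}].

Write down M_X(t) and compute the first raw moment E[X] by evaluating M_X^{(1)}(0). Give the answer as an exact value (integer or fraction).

M_X(t) = (1 - t)^(-2)
M′(t) = -2/(t^3 - 3*t^2 + 3*t - 1)

E[X] = M′(0) = 2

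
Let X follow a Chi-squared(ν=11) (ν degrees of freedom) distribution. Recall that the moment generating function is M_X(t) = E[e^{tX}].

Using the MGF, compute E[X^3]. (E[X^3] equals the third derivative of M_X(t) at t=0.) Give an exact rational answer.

E[X^3] = M′′′(0) = 2145

M_X(t) = (1 - 2*t)^(-11/2)
M′(t) = 11/(64*t^6*√(1 - 2*t) - 192*t^5*√(1 - 2*t) + 240*t^4*√(1 - 2*t) - 160*t^3*√(1 - 2*t) + 60*t^2*√(1 - 2*t) - 12*t*√(1 - 2*t) + √(1 - 2*t))
M′′(t) = -143/(128*t^7*√(1 - 2*t) - 448*t^6*√(1 - 2*t) + 672*t^5*√(1 - 2*t) - 560*t^4*√(1 - 2*t) + 280*t^3*√(1 - 2*t) - 84*t^2*√(1 - 2*t) + 14*t*√(1 - 2*t) - √(1 - 2*t))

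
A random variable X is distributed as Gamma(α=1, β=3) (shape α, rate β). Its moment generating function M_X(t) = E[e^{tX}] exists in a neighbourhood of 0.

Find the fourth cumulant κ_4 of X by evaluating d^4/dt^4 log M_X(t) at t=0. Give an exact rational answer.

M_X(t) = 3/(3 - t)
K_X(t) = log M_X(t) = -log(3 - t) + log(3)
K^(4)(t) = 6/(t^4 - 12*t^3 + 54*t^2 - 108*t + 81)

κ_4 = K^(4)(0) = 2/27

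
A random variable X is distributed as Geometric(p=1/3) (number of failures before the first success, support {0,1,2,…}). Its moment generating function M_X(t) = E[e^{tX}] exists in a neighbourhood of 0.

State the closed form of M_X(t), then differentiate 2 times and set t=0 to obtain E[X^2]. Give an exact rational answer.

M_X(t) = 1/(3*(1 - 2*e^(t)/3))
M′(t) = 2*e^(t)/(4*e^(2*t) - 12*e^(t) + 9)
M′′(t) = (-4*e^(2*t) - 6*e^(t))/(8*e^(3*t) - 36*e^(2*t) + 54*e^(t) - 27)

E[X^2] = M′′(0) = 10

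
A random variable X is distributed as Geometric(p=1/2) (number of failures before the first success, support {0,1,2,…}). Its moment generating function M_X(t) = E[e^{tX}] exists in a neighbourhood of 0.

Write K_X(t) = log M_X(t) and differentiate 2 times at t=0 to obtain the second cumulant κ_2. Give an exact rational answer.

κ_2 = D^2[K](0) = 2

M_X(t) = 1/(2*(1 - e^(t)/2))
K_X(t) = log M_X(t) = -log(1 - e^(t)/2) - log(2)
D^2[K](t) = 2*e^(t)/(e^(2*t) - 4*e^(t) + 4)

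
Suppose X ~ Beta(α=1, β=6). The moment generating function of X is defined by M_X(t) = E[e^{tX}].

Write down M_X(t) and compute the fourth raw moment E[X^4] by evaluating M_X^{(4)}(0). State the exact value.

E[X^4] = d^4M/dt^4 |_{t=0} = 1/210

M_X(t) = ₁F₁(1; 7; t)
dM/dt = ₁F₁(2; 8; t)/7
d^2M/dt^2 = ₁F₁(3; 9; t)/28
d^3M/dt^3 = ₁F₁(4; 10; t)/84
d^4M/dt^4 = ₁F₁(5; 11; t)/210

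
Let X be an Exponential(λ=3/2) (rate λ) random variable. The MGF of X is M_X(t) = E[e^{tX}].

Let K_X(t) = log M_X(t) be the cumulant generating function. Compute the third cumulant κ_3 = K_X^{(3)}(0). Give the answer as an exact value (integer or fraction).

M_X(t) = 3/(2*(3/2 - t))
K_X(t) = log M_X(t) = -log(3/2 - t) - log(2) + log(3)
K′(t) = -2/(2*t - 3)
K′′(t) = 4/(4*t^2 - 12*t + 9)
K′′′(t) = -16/(8*t^3 - 36*t^2 + 54*t - 27)

κ_3 = K′′′(0) = 16/27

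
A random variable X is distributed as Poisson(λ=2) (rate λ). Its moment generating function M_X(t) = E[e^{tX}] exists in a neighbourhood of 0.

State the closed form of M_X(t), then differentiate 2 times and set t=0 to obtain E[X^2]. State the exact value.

M_X(t) = e^(2*e^(t) - 2)
dM/dt = 2*e^(-2)*e^(t)*e^(2*e^(t))
d^2M/dt^2 = (4*e^(2*t)*e^(2*e^(t)) + 2*e^(t)*e^(2*e^(t)))*e^(-2)

E[X^2] = d^2M/dt^2 |_{t=0} = 6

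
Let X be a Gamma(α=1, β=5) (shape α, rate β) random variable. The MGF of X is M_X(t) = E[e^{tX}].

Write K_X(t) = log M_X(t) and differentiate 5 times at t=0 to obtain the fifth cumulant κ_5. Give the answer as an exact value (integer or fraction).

M_X(t) = 5/(5 - t)
K_X(t) = log M_X(t) = -log(5 - t) + log(5)
dK/dt = -1/(t - 5)
d^2K/dt^2 = 1/(t^2 - 10*t + 25)
d^3K/dt^3 = -2/(t^3 - 15*t^2 + 75*t - 125)
d^4K/dt^4 = 6/(t^4 - 20*t^3 + 150*t^2 - 500*t + 625)
d^5K/dt^5 = -24/(t^5 - 25*t^4 + 250*t^3 - 1250*t^2 + 3125*t - 3125)

κ_5 = d^5K/dt^5 |_{t=0} = 24/3125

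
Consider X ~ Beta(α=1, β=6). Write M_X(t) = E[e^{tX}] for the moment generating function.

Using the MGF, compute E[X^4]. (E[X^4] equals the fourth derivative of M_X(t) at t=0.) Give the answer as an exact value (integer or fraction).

E[X^4] = D^4[M](0) = 1/210

M_X(t) = ₁F₁(1; 7; t)
D^4[M](t) = ₁F₁(5; 11; t)/210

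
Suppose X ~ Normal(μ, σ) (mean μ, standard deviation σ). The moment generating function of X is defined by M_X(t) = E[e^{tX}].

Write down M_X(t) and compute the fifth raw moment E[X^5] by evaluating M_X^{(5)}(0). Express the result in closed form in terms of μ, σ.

E[X^5] = D^5[M](0) = μ*(μ^4 + 10*μ^2*σ^2 + 15*σ^4)

M_X(t) = e^(μ*t + σ^2*t^2/2)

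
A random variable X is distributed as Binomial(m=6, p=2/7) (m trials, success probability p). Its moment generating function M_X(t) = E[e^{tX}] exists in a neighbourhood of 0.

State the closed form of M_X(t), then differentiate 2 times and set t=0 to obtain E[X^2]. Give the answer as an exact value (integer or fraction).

E[X^2] = D^2[M](0) = 204/49

M_X(t) = (2*e^(t)/7 + 5/7)^6
D^2[M](t) = 2304*e^(6*t)/117649 + 24000*e^(5*t)/117649 + 96000*e^(4*t)/117649 + 180000*e^(3*t)/117649 + 150000*e^(2*t)/117649 + 37500*e^(t)/117649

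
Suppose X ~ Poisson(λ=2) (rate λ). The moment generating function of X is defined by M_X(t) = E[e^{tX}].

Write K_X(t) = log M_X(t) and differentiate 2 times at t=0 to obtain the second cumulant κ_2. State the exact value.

κ_2 = d^2K/dt^2 |_{t=0} = 2

M_X(t) = e^(2*e^(t) - 2)
K_X(t) = log M_X(t) = 2*e^(t) - 2
dK/dt = 2*e^(t)
d^2K/dt^2 = 2*e^(t)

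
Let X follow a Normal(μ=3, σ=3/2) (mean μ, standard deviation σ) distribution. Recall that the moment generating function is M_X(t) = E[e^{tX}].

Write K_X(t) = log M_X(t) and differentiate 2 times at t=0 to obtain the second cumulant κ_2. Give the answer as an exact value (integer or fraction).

M_X(t) = e^(9*t^2/8 + 3*t)
K_X(t) = log M_X(t) = 9*t^2/8 + 3*t
K^(2)(t) = 9/4

κ_2 = K^(2)(0) = 9/4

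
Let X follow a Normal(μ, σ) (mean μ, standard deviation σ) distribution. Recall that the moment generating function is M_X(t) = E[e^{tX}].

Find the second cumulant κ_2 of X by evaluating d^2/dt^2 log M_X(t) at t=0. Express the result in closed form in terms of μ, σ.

κ_2 = K^(2)(0) = σ^2

M_X(t) = e^(μ*t + σ^2*t^2/2)
K_X(t) = log M_X(t) = μ*t + σ^2*t^2/2
K^(2)(t) = σ^2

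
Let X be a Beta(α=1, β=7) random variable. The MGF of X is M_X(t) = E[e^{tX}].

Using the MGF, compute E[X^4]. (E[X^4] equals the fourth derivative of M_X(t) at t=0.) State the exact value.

E[X^4] = D^4[M](0) = 1/330

M_X(t) = ₁F₁(1; 8; t)
D^4[M](t) = ₁F₁(5; 12; t)/330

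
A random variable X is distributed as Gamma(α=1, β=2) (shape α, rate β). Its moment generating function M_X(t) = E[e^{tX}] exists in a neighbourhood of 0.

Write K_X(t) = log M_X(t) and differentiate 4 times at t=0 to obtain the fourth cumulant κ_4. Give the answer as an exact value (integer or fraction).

M_X(t) = 2/(2 - t)
K_X(t) = log M_X(t) = -log(2 - t) + log(2)
K′(t) = -1/(t - 2)
K′′(t) = 1/(t^2 - 4*t + 4)
K′′′(t) = -2/(t^3 - 6*t^2 + 12*t - 8)
K′′′′(t) = 6/(t^4 - 8*t^3 + 24*t^2 - 32*t + 16)

κ_4 = K′′′′(0) = 3/8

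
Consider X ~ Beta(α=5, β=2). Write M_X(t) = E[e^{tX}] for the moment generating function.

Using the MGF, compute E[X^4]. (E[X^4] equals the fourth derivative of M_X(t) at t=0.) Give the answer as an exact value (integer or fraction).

M_X(t) = ₁F₁(5; 7; t)
M^(4)(t) = ₁F₁(9; 11; t)/3

E[X^4] = M^(4)(0) = 1/3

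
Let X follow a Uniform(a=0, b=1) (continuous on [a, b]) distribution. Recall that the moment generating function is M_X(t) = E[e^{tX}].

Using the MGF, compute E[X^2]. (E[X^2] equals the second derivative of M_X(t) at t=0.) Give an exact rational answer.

M_X(t) = (e^(t) - 1)/t
dM/dt = (t*e^(t) - e^(t) + 1)/t^2
d^2M/dt^2 = (t^2*e^(t) - 2*t*e^(t) + 2*e^(t) - 2)/t^3

E[X^2] = d^2M/dt^2 |_{t=0} = 1/3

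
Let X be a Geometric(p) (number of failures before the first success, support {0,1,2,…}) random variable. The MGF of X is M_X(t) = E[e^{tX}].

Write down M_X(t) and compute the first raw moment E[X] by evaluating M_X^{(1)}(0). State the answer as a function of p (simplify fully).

E[X] = M′(0) = (1 - p)/p

M_X(t) = p/(-(1 - p)*e^(t) + 1)
M′(t) = (-p^2*e^(t) + p*e^(t))/(p^2*e^(2*t) - 2*p*e^(2*t) + 2*p*e^(t) + e^(2*t) - 2*e^(t) + 1)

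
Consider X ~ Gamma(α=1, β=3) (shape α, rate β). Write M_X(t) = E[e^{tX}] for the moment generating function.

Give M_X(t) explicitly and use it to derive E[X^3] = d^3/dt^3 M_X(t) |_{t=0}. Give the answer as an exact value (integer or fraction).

M_X(t) = 3/(3 - t)
D^3[M](t) = 18/(t^4 - 12*t^3 + 54*t^2 - 108*t + 81)

E[X^3] = D^3[M](0) = 2/9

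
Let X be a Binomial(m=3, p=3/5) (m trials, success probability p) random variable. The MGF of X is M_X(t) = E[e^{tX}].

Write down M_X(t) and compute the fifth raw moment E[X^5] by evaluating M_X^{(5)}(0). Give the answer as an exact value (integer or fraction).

M_X(t) = (3*e^(t)/5 + 2/5)^3
M^(5)(t) = 6561*e^(3*t)/125 + 1728*e^(2*t)/125 + 36*e^(t)/125

E[X^5] = M^(5)(0) = 333/5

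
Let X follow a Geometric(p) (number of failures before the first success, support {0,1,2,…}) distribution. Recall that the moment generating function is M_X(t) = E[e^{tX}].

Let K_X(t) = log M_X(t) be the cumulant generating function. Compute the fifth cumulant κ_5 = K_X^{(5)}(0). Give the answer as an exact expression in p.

κ_5 = d^5K/dt^5 |_{t=0} = (p^4 - 15*p^3 + 50*p^2 - 60*p + 24)/p^5

M_X(t) = p/(-(1 - p)*e^(t) + 1)
K_X(t) = log M_X(t) = log(p) - log(-(1 - p)*e^(t) + 1)
dK/dt = (-p*e^(t) + e^(t))/(p*e^(t) - e^(t) + 1)
d^2K/dt^2 = (-p*e^(t) + e^(t))/(p^2*e^(2*t) - 2*p*e^(2*t) + 2*p*e^(t) + e^(2*t) - 2*e^(t) + 1)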